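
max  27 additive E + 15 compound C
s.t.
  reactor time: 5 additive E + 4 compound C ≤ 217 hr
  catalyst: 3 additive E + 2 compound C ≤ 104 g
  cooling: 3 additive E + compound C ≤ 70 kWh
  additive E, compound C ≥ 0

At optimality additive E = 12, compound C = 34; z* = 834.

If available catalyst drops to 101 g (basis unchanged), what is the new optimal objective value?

Binding: catalyst and cooling. Non-binding: reactor time (21 unused).
Since reactor time is not tight, its dual is 0.
Dual feasibility on the basic columns requires 3·y_catalyst + 3·y_cooling = 27, 2·y_catalyst + 1·y_cooling = 15.
This yields shadow prices y_catalyst = 6, y_cooling = 3.
Δz = y_catalyst·Δb = 6 × (-3) = -18, so new z* = 834 − 18 = 816.

816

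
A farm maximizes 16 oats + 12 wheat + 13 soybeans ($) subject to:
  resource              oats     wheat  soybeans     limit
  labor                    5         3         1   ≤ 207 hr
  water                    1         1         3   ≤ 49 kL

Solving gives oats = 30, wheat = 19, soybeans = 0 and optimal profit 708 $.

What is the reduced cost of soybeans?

Both labor and water are binding at x*.
Dual feasibility on the basic columns requires 5·y_labor + 1·y_water = 16, 3·y_labor + 1·y_water = 12.
Solving: y_labor = 2, y_water = 6.
Reduced cost of soybeans: c₃ − yᵀa₃ = 13 − (2·1 + 6·3) = 13 − 20 = -7.

-7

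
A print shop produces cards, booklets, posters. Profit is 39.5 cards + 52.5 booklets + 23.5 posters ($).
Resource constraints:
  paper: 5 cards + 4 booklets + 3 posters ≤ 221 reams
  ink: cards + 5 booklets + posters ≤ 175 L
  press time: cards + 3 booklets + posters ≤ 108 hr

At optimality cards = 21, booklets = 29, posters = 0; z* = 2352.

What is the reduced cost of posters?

-4

At the optimum: paper uses 221 of 221 (binding); ink uses 166 of 175 (slack = 9); press time uses 108 of 108 (binding).
Slack constraints have shadow price 0 (complementary slackness).
From A_Bᵀ y = c: 5·y_paper + 1·y_press time = 39.5; 4·y_paper + 3·y_press time = 52.5.
This yields shadow prices y_paper = 6, y_press time = 9.5.
Reduced cost of posters: c₃ − yᵀa₃ = 23.5 − (6·3 + 9.5·1) = 23.5 − 27.5 = -4.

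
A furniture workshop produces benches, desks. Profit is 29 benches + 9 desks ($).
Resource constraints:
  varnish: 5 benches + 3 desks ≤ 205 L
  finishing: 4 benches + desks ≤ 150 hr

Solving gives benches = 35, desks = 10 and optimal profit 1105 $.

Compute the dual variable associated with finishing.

Check each constraint at x*: varnish 205/205 (tight); finishing 150/150 (tight).
From A_Bᵀ y = c: 5·y_varnish + 4·y_finishing = 29; 3·y_varnish + 1·y_finishing = 9.
→ y_varnish = 1 and y_finishing = 6.
Shadow price of finishing = 6.

6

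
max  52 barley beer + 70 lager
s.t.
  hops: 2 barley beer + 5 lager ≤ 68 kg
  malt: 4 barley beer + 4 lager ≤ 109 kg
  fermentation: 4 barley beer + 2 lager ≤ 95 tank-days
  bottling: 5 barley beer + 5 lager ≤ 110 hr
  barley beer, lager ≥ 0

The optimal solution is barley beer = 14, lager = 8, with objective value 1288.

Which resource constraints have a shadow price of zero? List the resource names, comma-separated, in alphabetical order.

fermentation, malt

hops: 68/68 (binding)
malt: 88/109 (slack 21)
fermentation: 72/95 (slack 23)
bottling: 110/110 (binding)
By complementary slackness, a constraint with positive slack has shadow price 0 → fermentation, malt.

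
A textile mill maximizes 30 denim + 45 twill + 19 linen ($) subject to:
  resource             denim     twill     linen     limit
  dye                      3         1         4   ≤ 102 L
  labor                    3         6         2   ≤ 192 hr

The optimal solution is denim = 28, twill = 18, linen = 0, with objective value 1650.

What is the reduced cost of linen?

-7

Check each constraint at x*: dye 102/102 (tight); labor 192/192 (tight).
The binding rows give the dual system: 3·y_dye + 3·y_labor = 30 and 1·y_dye + 6·y_labor = 45.
→ y_dye = 3 and y_labor = 7.
Reduced cost of linen: c₃ − yᵀa₃ = 19 − (3·4 + 7·2) = 19 − 26 = -7.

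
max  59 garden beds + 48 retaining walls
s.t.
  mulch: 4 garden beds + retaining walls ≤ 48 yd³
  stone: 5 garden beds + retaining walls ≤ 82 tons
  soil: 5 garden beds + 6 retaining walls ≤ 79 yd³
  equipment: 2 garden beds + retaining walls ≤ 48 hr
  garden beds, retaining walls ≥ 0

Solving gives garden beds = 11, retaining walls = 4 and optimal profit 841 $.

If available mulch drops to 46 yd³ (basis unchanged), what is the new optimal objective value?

829

At the optimum: mulch uses 48 of 48 (binding); stone uses 59 of 82 (slack = 23); soil uses 79 of 79 (binding); equipment uses 26 of 48 (slack = 22).
Since stone, equipment are not tight, their duals are 0.
The binding rows give the dual system: 4·y_mulch + 5·y_soil = 59 and 1·y_mulch + 6·y_soil = 48.
Solving: y_mulch = 6, y_soil = 7.
Δz = y_mulch·Δb = 6 × (-2) = -12, so new z* = 841 − 12 = 829.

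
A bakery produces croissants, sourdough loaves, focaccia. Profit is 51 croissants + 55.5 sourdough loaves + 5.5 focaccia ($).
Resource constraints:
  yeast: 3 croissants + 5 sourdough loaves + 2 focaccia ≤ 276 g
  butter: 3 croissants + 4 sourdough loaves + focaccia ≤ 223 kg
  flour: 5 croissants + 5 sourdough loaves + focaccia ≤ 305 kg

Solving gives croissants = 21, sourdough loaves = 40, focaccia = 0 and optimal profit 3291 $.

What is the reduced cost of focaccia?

Check each constraint at x*: yeast 263/276 (slack 13); butter 223/223 (tight); flour 305/305 (tight).
Slack constraints have shadow price 0 (complementary slackness).
The binding rows give the dual system: 3·y_butter + 5·y_flour = 51 and 4·y_butter + 5·y_flour = 55.5.
→ y_butter = 4.5 and y_flour = 7.5.
Reduced cost of focaccia: c₃ − yᵀa₃ = 5.5 − (4.5·1 + 7.5·1) = 5.5 − 12 = -6.5.

-6.5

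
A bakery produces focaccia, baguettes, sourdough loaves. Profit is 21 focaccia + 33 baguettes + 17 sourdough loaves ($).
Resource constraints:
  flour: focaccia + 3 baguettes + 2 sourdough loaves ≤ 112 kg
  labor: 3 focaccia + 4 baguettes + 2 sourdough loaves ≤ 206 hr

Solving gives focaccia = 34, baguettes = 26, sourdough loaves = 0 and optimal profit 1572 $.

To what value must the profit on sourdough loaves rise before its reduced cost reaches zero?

At the optimum: flour uses 112 of 112 (binding); labor uses 206 of 206 (binding).
The binding rows give the dual system: 1·y_flour + 3·y_labor = 21 and 3·y_flour + 4·y_labor = 33.
→ y_flour = 3 and y_labor = 6.
sourdough loaves enters the basis when its profit ≥ yᵀa₃ = 3·2 + 6·2 = 18.

18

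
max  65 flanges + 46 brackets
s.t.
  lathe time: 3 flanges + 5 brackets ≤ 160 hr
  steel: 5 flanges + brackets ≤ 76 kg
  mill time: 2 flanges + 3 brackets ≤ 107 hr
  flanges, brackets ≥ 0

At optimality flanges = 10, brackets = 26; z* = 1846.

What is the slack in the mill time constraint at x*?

9

mill time used = 2·10 + 3·26 = 98; slack = 107 − 98 = 9.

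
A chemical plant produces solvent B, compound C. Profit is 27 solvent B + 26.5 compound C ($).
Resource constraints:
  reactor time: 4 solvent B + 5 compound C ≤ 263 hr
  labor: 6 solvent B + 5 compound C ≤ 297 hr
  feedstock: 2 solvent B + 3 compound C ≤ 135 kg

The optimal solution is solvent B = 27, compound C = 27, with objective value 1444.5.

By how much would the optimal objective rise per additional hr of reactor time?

Binding: labor and feedstock. Non-binding: reactor time (20 unused).
By complementary slackness, y = 0 for the non-binding constraint.
From A_Bᵀ y = c: 6·y_labor + 2·y_feedstock = 27; 5·y_labor + 3·y_feedstock = 26.5.
This yields shadow prices y_labor = 3.5, y_feedstock = 3.
Shadow price of reactor time = 0.

0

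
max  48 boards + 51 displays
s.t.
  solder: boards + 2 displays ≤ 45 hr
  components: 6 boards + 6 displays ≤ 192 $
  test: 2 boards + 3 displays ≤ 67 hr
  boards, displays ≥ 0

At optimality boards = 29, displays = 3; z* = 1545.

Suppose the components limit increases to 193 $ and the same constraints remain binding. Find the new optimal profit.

Binding: components and test. Non-binding: solder (10 unused).
Since solder is not tight, its dual is 0.
From A_Bᵀ y = c: 6·y_components + 2·y_test = 48; 6·y_components + 3·y_test = 51.
→ y_components = 7 and y_test = 3.
Δz = y_components·Δb = 7 × (1) = 7, so new z* = 1545 + 7 = 1552.

1552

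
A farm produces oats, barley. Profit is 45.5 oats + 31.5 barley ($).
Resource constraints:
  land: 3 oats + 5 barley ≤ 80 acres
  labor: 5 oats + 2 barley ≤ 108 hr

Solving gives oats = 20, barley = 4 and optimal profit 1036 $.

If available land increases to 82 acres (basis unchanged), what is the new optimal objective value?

At the optimum: land uses 80 of 80 (binding); labor uses 108 of 108 (binding).
From A_Bᵀ y = c: 3·y_land + 5·y_labor = 45.5; 5·y_land + 2·y_labor = 31.5.
→ y_land = 3.5 and y_labor = 7.
Δz = y_land·Δb = 3.5 × (2) = 7, so new z* = 1036 + 7 = 1043.

1043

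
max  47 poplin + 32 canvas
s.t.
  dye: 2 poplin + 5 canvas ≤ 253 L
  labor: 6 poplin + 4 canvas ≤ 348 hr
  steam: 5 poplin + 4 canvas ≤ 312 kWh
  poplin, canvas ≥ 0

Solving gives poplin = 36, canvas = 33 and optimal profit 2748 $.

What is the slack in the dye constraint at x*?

16

dye used = 2·36 + 5·33 = 237; slack = 253 − 237 = 16.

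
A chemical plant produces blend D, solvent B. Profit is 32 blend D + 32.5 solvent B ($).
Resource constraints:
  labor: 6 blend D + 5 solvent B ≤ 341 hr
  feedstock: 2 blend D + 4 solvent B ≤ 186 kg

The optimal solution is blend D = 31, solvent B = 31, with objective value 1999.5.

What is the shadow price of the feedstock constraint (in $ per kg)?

2.5

Both labor and feedstock are binding at x*.
The binding rows give the dual system: 6·y_labor + 2·y_feedstock = 32 and 5·y_labor + 4·y_feedstock = 32.5.
This yields shadow prices y_labor = 4.5, y_feedstock = 2.5.
Shadow price of feedstock = 2.5.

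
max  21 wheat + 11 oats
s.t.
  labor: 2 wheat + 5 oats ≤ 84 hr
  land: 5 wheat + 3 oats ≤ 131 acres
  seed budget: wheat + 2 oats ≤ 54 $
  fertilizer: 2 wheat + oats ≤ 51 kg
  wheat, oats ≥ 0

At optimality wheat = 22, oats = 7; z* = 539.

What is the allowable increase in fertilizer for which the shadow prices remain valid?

1.4

Binding constraints: land, fertilizer. The basis is B = [[5,3],[2,1]] with det -1.
Per unit increase in fertilizer, x* moves by d = (3, -5).
The basis stays optimal until oats reaches 0; allowable increase = 1.4 kg.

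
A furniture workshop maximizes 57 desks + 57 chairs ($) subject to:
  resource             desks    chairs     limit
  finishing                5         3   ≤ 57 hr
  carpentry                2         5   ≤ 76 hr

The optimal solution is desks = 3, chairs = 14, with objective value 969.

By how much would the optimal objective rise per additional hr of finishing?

9

Both finishing and carpentry are binding at x*.
Dual feasibility on the basic columns requires 5·y_finishing + 2·y_carpentry = 57, 3·y_finishing + 5·y_carpentry = 57.
→ y_finishing = 9 and y_carpentry = 6.
Shadow price of finishing = 9.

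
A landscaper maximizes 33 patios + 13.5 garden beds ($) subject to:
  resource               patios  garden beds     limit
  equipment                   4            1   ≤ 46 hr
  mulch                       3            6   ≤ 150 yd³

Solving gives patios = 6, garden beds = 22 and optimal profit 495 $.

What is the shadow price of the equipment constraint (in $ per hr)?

7.5

Check each constraint at x*: equipment 46/46 (tight); mulch 150/150 (tight).
From A_Bᵀ y = c: 4·y_equipment + 3·y_mulch = 33; 1·y_equipment + 6·y_mulch = 13.5.
→ y_equipment = 7.5 and y_mulch = 1.
Shadow price of equipment = 7.5.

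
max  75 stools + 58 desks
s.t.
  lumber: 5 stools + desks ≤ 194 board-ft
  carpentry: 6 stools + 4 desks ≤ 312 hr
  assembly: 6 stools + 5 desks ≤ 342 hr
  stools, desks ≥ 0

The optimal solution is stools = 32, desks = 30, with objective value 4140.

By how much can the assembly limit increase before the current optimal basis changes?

Binding constraints: carpentry, assembly. The basis is B = [[6,4],[6,5]] with det 6.
Per unit increase in assembly, x* moves by d = (-0.6667, 1).
The basis stays optimal until stools reaches 0; allowable increase = 48 hr.

48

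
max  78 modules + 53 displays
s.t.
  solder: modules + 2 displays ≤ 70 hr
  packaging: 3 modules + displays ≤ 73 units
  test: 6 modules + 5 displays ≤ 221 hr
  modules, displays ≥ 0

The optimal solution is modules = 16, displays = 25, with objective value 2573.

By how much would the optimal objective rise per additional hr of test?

At the optimum: solder uses 66 of 70 (slack = 4); packaging uses 73 of 73 (binding); test uses 221 of 221 (binding).
Since solder is not tight, its dual is 0.
The binding rows give the dual system: 3·y_packaging + 6·y_test = 78 and 1·y_packaging + 5·y_test = 53.
Solving: y_packaging = 8, y_test = 9.
Shadow price of test = 9.

9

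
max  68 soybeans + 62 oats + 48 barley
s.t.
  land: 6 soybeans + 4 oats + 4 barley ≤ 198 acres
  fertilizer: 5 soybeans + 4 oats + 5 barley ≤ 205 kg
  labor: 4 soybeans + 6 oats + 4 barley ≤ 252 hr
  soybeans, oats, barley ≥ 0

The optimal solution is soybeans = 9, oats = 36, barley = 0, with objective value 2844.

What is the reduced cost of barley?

-4

Binding: land and labor. Non-binding: fertilizer (16 unused).
Since fertilizer is not tight, its dual is 0.
From A_Bᵀ y = c: 6·y_land + 4·y_labor = 68; 4·y_land + 6·y_labor = 62.
This yields shadow prices y_land = 8, y_labor = 5.
Reduced cost of barley: c₃ − yᵀa₃ = 48 − (8·4 + 5·4) = 48 − 52 = -4.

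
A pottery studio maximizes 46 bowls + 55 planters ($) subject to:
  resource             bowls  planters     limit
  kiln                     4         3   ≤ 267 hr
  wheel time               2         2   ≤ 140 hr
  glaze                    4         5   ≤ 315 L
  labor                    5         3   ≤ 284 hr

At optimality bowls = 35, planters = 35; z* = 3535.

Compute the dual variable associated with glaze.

9

At the optimum: kiln uses 245 of 267 (slack = 22); wheel time uses 140 of 140 (binding); glaze uses 315 of 315 (binding); labor uses 280 of 284 (slack = 4).
By complementary slackness, y = 0 for the non-binding constraints.
From A_Bᵀ y = c: 2·y_wheel time + 4·y_glaze = 46; 2·y_wheel time + 5·y_glaze = 55.
→ y_wheel time = 5 and y_glaze = 9.
Shadow price of glaze = 9.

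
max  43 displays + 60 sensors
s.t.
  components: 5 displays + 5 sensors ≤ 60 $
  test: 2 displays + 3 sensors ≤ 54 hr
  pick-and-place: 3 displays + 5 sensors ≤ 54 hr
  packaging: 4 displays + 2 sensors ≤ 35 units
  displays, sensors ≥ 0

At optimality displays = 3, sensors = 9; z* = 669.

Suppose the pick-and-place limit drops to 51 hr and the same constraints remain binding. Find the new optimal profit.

643.5

At the optimum: components uses 60 of 60 (binding); test uses 33 of 54 (slack = 21); pick-and-place uses 54 of 54 (binding); packaging uses 30 of 35 (slack = 5).
By complementary slackness, y = 0 for the non-binding constraints.
Dual feasibility on the basic columns requires 5·y_components + 3·y_pick-and-place = 43, 5·y_components + 5·y_pick-and-place = 60.
This yields shadow prices y_components = 3.5, y_pick-and-place = 8.5.
Δz = y_pick-and-place·Δb = 8.5 × (-3) = -25.5, so new z* = 669 − 25.5 = 643.5.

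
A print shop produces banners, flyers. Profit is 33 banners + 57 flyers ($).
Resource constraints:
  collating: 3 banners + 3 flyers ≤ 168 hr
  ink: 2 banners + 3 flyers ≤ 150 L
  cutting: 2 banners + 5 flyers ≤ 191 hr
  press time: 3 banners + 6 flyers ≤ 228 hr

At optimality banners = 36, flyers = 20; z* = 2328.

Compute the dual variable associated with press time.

8

At the optimum: collating uses 168 of 168 (binding); ink uses 132 of 150 (slack = 18); cutting uses 172 of 191 (slack = 19); press time uses 228 of 228 (binding).
Slack constraints have shadow price 0 (complementary slackness).
The binding rows give the dual system: 3·y_collating + 3·y_press time = 33 and 3·y_collating + 6·y_press time = 57.
→ y_collating = 3 and y_press time = 8.
Shadow price of press time = 8.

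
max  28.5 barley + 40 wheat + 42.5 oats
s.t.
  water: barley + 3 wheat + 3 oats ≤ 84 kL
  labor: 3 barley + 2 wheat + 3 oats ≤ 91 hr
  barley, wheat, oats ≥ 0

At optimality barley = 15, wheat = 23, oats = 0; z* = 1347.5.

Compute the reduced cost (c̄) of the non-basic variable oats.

-4

Both water and labor are binding at x*.
From A_Bᵀ y = c: 1·y_water + 3·y_labor = 28.5; 3·y_water + 2·y_labor = 40.
Solving: y_water = 9, y_labor = 6.5.
Reduced cost of oats: c₃ − yᵀa₃ = 42.5 − (9·3 + 6.5·3) = 42.5 − 46.5 = -4.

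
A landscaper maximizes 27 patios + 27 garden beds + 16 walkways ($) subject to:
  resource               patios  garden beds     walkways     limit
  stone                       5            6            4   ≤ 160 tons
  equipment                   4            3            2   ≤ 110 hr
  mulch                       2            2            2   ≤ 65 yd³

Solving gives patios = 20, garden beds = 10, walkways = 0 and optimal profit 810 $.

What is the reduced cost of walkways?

Check each constraint at x*: stone 160/160 (tight); equipment 110/110 (tight); mulch 60/65 (slack 5).
By complementary slackness, y = 0 for the non-binding constraint.
Dual feasibility on the basic columns requires 5·y_stone + 4·y_equipment = 27, 6·y_stone + 3·y_equipment = 27.
Solving: y_stone = 3, y_equipment = 3.
Reduced cost of walkways: c₃ − yᵀa₃ = 16 − (3·4 + 3·2) = 16 − 18 = -2.

-2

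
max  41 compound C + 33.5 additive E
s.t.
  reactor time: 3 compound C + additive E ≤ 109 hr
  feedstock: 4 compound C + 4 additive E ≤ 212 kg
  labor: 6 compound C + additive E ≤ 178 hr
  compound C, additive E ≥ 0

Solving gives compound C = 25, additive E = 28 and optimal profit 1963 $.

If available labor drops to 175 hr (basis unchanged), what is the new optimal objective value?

Check each constraint at x*: reactor time 103/109 (slack 6); feedstock 212/212 (tight); labor 178/178 (tight).
Since reactor time is not tight, its dual is 0.
The binding rows give the dual system: 4·y_feedstock + 6·y_labor = 41 and 4·y_feedstock + 1·y_labor = 33.5.
→ y_feedstock = 8 and y_labor = 1.5.
Δz = y_labor·Δb = 1.5 × (-3) = -4.5, so new z* = 1963 − 4.5 = 1958.5.

1958.5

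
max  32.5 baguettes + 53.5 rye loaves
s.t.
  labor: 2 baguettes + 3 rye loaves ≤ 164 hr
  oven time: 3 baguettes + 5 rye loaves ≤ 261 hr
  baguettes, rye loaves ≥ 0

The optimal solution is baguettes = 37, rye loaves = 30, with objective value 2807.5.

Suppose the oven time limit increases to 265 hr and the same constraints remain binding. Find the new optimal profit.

2845.5

Both labor and oven time are binding at x*.
The binding rows give the dual system: 2·y_labor + 3·y_oven time = 32.5 and 3·y_labor + 5·y_oven time = 53.5.
→ y_labor = 2 and y_oven time = 9.5.
Δz = y_oven time·Δb = 9.5 × (4) = 38, so new z* = 2807.5 + 38 = 2845.5.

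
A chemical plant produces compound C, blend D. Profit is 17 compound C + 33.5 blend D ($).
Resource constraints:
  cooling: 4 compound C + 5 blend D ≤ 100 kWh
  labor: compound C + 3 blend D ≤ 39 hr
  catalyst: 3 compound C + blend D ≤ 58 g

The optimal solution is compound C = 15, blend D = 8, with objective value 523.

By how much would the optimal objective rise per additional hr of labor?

7

Check each constraint at x*: cooling 100/100 (tight); labor 39/39 (tight); catalyst 53/58 (slack 5).
By complementary slackness, y = 0 for the non-binding constraint.
The binding rows give the dual system: 4·y_cooling + 1·y_labor = 17 and 5·y_cooling + 3·y_labor = 33.5.
→ y_cooling = 2.5 and y_labor = 7.
Shadow price of labor = 7.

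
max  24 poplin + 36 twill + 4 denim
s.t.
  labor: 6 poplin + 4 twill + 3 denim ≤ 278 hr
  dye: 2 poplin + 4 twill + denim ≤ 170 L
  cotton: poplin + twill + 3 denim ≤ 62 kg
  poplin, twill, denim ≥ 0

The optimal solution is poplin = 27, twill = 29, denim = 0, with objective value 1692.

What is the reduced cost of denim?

-8

Binding: labor and dye. Non-binding: cotton (6 unused).
By complementary slackness, y = 0 for the non-binding constraint.
The binding rows give the dual system: 6·y_labor + 2·y_dye = 24 and 4·y_labor + 4·y_dye = 36.
→ y_labor = 1.5 and y_dye = 7.5.
Reduced cost of denim: c₃ − yᵀa₃ = 4 − (1.5·3 + 7.5·1) = 4 − 12 = -8.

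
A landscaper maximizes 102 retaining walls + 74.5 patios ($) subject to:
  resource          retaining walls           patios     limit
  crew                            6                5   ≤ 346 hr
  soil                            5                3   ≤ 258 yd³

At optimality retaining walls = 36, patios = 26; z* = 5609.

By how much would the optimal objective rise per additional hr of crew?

Both crew and soil are binding at x*.
From A_Bᵀ y = c: 6·y_crew + 5·y_soil = 102; 5·y_crew + 3·y_soil = 74.5.
This yields shadow prices y_crew = 9.5, y_soil = 9.
Shadow price of crew = 9.5.

9.5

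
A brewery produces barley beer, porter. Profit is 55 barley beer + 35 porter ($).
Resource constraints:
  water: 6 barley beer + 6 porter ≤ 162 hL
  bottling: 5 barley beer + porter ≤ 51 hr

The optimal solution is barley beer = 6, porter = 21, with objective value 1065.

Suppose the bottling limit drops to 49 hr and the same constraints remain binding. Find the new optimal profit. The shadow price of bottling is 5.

Δb = -2, so new z* = 1065 + (5)·(-2) = 1065 − 10 = 1055.

1055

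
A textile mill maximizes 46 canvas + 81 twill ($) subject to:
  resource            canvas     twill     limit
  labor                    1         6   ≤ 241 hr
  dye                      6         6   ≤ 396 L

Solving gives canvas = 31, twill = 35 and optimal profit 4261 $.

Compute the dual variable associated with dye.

Check each constraint at x*: labor 241/241 (tight); dye 396/396 (tight).
Dual feasibility on the basic columns requires 1·y_labor + 6·y_dye = 46, 6·y_labor + 6·y_dye = 81.
This yields shadow prices y_labor = 7, y_dye = 6.5.
Shadow price of dye = 6.5.

6.5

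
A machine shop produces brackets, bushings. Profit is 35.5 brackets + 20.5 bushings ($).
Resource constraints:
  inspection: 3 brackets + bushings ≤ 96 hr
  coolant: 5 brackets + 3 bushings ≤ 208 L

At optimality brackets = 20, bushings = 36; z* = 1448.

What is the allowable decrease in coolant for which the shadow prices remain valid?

Binding constraints: inspection, coolant. The basis is B = [[3,1],[5,3]] with det 4.
Per unit decrease in coolant, x* moves by d = (0.25, -0.75).
The basis stays optimal until bushings reaches 0; allowable decrease = 48 L.

48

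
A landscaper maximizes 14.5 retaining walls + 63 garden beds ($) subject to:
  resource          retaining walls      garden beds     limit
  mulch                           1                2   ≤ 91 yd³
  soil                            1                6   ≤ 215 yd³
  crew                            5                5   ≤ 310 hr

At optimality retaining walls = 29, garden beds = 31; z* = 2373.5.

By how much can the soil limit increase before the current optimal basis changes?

58

Binding constraints: mulch, soil. The basis is B = [[1,2],[1,6]] with det 4.
Per unit increase in soil, x* moves by d = (-0.5, 0.25).
The basis stays optimal until retaining walls reaches 0; allowable increase = 58 yd³.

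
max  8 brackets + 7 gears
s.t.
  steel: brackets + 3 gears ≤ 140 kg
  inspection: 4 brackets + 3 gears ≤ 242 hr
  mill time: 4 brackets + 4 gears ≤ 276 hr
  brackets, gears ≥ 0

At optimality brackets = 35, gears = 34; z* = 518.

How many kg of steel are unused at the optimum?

3

steel used = 1·35 + 3·34 = 137; slack = 140 − 137 = 3.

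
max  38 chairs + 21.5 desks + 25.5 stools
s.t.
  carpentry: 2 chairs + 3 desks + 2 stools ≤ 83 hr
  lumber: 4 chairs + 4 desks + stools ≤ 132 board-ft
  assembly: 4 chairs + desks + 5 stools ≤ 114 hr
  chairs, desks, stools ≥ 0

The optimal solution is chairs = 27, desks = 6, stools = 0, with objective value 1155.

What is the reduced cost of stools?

-6

Binding: lumber and assembly. Non-binding: carpentry (11 unused).
By complementary slackness, y = 0 for the non-binding constraint.
Dual feasibility on the basic columns requires 4·y_lumber + 4·y_assembly = 38, 4·y_lumber + 1·y_assembly = 21.5.
Solving: y_lumber = 4, y_assembly = 5.5.
Reduced cost of stools: c₃ − yᵀa₃ = 25.5 − (4·1 + 5.5·5) = 25.5 − 31.5 = -6.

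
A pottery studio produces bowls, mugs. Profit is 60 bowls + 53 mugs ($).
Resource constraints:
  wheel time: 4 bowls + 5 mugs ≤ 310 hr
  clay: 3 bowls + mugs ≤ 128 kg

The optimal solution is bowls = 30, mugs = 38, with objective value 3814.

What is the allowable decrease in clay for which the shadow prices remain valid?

66

Binding constraints: wheel time, clay. The basis is B = [[4,5],[3,1]] with det -11.
Per unit decrease in clay, x* moves by d = (-0.4545, 0.3636).
The basis stays optimal until bowls reaches 0; allowable decrease = 66 kg.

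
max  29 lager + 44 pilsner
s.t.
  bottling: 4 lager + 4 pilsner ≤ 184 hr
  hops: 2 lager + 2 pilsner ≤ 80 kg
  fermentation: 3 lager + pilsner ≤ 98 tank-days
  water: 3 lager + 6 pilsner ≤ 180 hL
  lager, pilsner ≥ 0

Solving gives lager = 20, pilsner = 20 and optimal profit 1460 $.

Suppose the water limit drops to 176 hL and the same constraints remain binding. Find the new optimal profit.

Check each constraint at x*: bottling 160/184 (slack 24); hops 80/80 (tight); fermentation 80/98 (slack 18); water 180/180 (tight).
By complementary slackness, y = 0 for the non-binding constraints.
The binding rows give the dual system: 2·y_hops + 3·y_water = 29 and 2·y_hops + 6·y_water = 44.
→ y_hops = 7 and y_water = 5.
Δz = y_water·Δb = 5 × (-4) = -20, so new z* = 1460 − 20 = 1440.

1440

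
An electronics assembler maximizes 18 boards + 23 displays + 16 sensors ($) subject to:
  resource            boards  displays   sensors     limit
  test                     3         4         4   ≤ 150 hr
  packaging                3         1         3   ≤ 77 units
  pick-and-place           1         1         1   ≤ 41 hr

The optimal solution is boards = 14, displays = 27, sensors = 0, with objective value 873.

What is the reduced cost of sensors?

-7

At the optimum: test uses 150 of 150 (binding); packaging uses 69 of 77 (slack = 8); pick-and-place uses 41 of 41 (binding).
Since packaging is not tight, its dual is 0.
From A_Bᵀ y = c: 3·y_test + 1·y_pick-and-place = 18; 4·y_test + 1·y_pick-and-place = 23.
This yields shadow prices y_test = 5, y_pick-and-place = 3.
Reduced cost of sensors: c₃ − yᵀa₃ = 16 − (5·4 + 3·1) = 16 − 23 = -7.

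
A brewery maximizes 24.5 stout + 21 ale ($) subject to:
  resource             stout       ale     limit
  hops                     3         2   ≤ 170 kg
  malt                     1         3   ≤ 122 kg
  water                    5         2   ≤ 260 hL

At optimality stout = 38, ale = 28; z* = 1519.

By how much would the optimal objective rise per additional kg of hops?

At the optimum: hops uses 170 of 170 (binding); malt uses 122 of 122 (binding); water uses 246 of 260 (slack = 14).
Slack constraints have shadow price 0 (complementary slackness).
Dual feasibility on the basic columns requires 3·y_hops + 1·y_malt = 24.5, 2·y_hops + 3·y_malt = 21.
Solving: y_hops = 7.5, y_malt = 2.
Shadow price of hops = 7.5.

7.5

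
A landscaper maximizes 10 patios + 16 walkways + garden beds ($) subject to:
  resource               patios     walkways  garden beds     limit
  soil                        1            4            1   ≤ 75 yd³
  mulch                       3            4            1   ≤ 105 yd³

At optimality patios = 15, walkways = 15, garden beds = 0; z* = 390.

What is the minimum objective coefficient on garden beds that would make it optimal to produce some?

Both soil and mulch are binding at x*.
The binding rows give the dual system: 1·y_soil + 3·y_mulch = 10 and 4·y_soil + 4·y_mulch = 16.
This yields shadow prices y_soil = 1, y_mulch = 3.
garden beds enters the basis when its profit ≥ yᵀa₃ = 1·1 + 3·1 = 4.

4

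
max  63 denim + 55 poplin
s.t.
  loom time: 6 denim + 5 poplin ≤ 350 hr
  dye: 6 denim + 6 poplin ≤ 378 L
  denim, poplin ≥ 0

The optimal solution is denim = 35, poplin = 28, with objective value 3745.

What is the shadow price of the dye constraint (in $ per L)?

2.5

At the optimum: loom time uses 350 of 350 (binding); dye uses 378 of 378 (binding).
The binding rows give the dual system: 6·y_loom time + 6·y_dye = 63 and 5·y_loom time + 6·y_dye = 55.
This yields shadow prices y_loom time = 8, y_dye = 2.5.
Shadow price of dye = 2.5.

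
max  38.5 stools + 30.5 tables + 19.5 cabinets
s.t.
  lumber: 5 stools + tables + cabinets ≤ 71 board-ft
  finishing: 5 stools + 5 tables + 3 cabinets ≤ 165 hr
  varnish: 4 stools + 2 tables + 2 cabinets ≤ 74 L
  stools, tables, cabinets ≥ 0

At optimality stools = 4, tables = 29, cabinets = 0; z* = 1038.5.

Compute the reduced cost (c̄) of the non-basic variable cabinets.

Binding: finishing and varnish. Non-binding: lumber (22 unused).
Slack constraints have shadow price 0 (complementary slackness).
Dual feasibility on the basic columns requires 5·y_finishing + 4·y_varnish = 38.5, 5·y_finishing + 2·y_varnish = 30.5.
This yields shadow prices y_finishing = 4.5, y_varnish = 4.
Reduced cost of cabinets: c₃ − yᵀa₃ = 19.5 − (4.5·3 + 4·2) = 19.5 − 21.5 = -2.

-2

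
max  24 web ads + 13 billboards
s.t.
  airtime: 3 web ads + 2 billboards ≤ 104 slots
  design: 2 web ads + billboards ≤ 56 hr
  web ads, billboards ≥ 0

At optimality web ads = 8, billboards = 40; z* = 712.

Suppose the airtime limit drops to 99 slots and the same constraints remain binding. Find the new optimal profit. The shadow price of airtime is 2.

Δb = -5, so new z* = 712 + (2)·(-5) = 712 − 10 = 702.

702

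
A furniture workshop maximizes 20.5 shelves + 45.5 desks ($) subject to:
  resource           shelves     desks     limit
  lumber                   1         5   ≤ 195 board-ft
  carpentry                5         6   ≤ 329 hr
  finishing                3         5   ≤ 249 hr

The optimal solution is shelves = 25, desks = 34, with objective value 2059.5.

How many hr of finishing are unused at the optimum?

4

finishing used = 3·25 + 5·34 = 245; slack = 249 − 245 = 4.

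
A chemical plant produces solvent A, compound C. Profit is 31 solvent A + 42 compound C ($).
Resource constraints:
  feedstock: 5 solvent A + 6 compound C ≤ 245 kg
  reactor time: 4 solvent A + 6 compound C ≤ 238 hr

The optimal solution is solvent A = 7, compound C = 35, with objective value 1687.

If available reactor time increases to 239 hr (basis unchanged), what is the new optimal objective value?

Both feedstock and reactor time are binding at x*.
Dual feasibility on the basic columns requires 5·y_feedstock + 4·y_reactor time = 31, 6·y_feedstock + 6·y_reactor time = 42.
Solving: y_feedstock = 3, y_reactor time = 4.
Δz = y_reactor time·Δb = 4 × (1) = 4, so new z* = 1687 + 4 = 1691.

1691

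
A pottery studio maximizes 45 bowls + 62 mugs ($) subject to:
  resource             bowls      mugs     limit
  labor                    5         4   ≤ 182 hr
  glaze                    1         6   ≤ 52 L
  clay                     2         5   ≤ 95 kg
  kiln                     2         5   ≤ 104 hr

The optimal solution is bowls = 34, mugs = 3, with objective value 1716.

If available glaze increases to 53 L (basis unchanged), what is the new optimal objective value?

1721

At the optimum: labor uses 182 of 182 (binding); glaze uses 52 of 52 (binding); clay uses 83 of 95 (slack = 12); kiln uses 83 of 104 (slack = 21).
By complementary slackness, y = 0 for the non-binding constraints.
The binding rows give the dual system: 5·y_labor + 1·y_glaze = 45 and 4·y_labor + 6·y_glaze = 62.
Solving: y_labor = 8, y_glaze = 5.
Δz = y_glaze·Δb = 5 × (1) = 5, so new z* = 1716 + 5 = 1721.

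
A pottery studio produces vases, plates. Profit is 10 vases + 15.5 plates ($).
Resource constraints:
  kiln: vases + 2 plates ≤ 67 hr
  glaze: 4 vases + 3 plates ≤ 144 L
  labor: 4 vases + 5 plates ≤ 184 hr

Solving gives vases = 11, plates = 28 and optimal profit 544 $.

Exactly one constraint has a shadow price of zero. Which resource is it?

glaze

kiln: 67/67 (binding)
glaze: 128/144 (slack 16)
labor: 184/184 (binding)
By complementary slackness, a constraint with positive slack has shadow price 0 → glaze.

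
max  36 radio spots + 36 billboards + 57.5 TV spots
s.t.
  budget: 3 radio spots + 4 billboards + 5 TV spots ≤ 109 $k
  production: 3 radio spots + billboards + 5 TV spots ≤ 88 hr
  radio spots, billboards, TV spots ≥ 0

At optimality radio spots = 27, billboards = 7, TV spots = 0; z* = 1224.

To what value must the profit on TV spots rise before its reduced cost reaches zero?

Both budget and production are binding at x*.
From A_Bᵀ y = c: 3·y_budget + 3·y_production = 36; 4·y_budget + 1·y_production = 36.
→ y_budget = 8 and y_production = 4.
TV spots enters the basis when its profit ≥ yᵀa₃ = 8·5 + 4·5 = 60.

60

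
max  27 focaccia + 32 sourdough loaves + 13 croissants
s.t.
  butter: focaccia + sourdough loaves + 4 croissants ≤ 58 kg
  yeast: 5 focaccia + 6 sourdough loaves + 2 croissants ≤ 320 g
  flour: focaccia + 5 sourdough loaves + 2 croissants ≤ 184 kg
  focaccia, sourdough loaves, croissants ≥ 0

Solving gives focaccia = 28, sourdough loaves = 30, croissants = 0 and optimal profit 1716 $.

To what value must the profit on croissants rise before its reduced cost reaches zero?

At the optimum: butter uses 58 of 58 (binding); yeast uses 320 of 320 (binding); flour uses 178 of 184 (slack = 6).
By complementary slackness, y = 0 for the non-binding constraint.
Dual feasibility on the basic columns requires 1·y_butter + 5·y_yeast = 27, 1·y_butter + 6·y_yeast = 32.
Solving: y_butter = 2, y_yeast = 5.
croissants enters the basis when its profit ≥ yᵀa₃ = 2·4 + 5·2 = 18.

18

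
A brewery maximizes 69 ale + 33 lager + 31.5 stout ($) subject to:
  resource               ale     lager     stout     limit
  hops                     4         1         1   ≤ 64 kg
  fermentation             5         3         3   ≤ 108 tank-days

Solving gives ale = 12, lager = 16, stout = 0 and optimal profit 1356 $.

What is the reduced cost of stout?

Both hops and fermentation are binding at x*.
The binding rows give the dual system: 4·y_hops + 5·y_fermentation = 69 and 1·y_hops + 3·y_fermentation = 33.
This yields shadow prices y_hops = 6, y_fermentation = 9.
Reduced cost of stout: c₃ − yᵀa₃ = 31.5 − (6·1 + 9·3) = 31.5 − 33 = -1.5.

-1.5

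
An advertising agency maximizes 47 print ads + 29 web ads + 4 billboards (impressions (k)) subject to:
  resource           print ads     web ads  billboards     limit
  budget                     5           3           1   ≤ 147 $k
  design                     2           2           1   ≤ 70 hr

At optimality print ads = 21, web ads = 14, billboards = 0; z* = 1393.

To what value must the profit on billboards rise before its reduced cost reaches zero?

10

Check each constraint at x*: budget 147/147 (tight); design 70/70 (tight).
The binding rows give the dual system: 5·y_budget + 2·y_design = 47 and 3·y_budget + 2·y_design = 29.
Solving: y_budget = 9, y_design = 1.
billboards enters the basis when its profit ≥ yᵀa₃ = 9·1 + 1·1 = 10.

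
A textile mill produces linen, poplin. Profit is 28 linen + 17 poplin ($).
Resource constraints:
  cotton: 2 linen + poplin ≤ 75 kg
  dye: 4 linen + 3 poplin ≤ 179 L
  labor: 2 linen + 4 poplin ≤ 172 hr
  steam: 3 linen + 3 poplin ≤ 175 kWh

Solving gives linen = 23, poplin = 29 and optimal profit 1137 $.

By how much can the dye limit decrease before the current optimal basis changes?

Binding constraints: cotton, dye. The basis is B = [[2,1],[4,3]] with det 2.
Per unit decrease in dye, x* moves by d = (0.5, -1).
The basis stays optimal until poplin reaches 0; allowable decrease = 29 L.

29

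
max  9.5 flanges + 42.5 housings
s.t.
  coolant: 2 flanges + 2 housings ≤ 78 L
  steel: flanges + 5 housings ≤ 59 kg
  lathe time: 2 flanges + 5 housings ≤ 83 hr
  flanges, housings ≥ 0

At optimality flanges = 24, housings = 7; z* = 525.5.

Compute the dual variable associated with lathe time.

Binding: steel and lathe time. Non-binding: coolant (16 unused).
Since coolant is not tight, its dual is 0.
The binding rows give the dual system: 1·y_steel + 2·y_lathe time = 9.5 and 5·y_steel + 5·y_lathe time = 42.5.
This yields shadow prices y_steel = 7.5, y_lathe time = 1.
Shadow price of lathe time = 1.

1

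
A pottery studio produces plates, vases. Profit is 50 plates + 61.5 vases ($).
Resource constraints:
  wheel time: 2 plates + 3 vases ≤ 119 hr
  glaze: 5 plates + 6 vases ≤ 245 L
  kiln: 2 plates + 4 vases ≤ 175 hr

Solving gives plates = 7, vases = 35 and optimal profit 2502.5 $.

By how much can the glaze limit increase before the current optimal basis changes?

52.5

Binding constraints: wheel time, glaze. The basis is B = [[2,3],[5,6]] with det -3.
Per unit increase in glaze, x* moves by d = (1, -0.6667).
The basis stays optimal until vases reaches 0; allowable increase = 52.5 L.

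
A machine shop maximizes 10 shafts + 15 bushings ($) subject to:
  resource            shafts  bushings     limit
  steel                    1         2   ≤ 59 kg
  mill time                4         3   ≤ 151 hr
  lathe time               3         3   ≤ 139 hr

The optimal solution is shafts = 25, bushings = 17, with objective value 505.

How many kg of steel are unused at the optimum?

steel used = 1·25 + 2·17 = 59; slack = 59 − 59 = 0.

0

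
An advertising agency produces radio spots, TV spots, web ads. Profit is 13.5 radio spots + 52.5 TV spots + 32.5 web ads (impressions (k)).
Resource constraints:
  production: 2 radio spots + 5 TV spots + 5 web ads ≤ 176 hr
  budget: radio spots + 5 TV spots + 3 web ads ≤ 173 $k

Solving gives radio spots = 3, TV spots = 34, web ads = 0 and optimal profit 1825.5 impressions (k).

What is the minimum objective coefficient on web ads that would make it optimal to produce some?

37.5

Both production and budget are binding at x*.
From A_Bᵀ y = c: 2·y_production + 1·y_budget = 13.5; 5·y_production + 5·y_budget = 52.5.
This yields shadow prices y_production = 3, y_budget = 7.5.
web ads enters the basis when its profit ≥ yᵀa₃ = 3·5 + 7.5·3 = 37.5.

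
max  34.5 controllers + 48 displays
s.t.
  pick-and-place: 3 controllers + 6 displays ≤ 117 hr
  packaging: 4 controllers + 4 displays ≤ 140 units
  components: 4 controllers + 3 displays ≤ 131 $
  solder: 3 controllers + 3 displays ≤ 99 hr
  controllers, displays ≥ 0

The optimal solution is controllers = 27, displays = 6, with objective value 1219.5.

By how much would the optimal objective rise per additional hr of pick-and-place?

4.5

At the optimum: pick-and-place uses 117 of 117 (binding); packaging uses 132 of 140 (slack = 8); components uses 126 of 131 (slack = 5); solder uses 99 of 99 (binding).
By complementary slackness, y = 0 for the non-binding constraints.
Dual feasibility on the basic columns requires 3·y_pick-and-place + 3·y_solder = 34.5, 6·y_pick-and-place + 3·y_solder = 48.
Solving: y_pick-and-place = 4.5, y_solder = 7.
Shadow price of pick-and-place = 4.5.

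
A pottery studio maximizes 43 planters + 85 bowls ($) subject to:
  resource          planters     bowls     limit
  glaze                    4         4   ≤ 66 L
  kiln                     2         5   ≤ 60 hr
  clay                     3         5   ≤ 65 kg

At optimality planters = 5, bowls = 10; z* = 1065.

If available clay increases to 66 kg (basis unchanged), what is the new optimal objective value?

At the optimum: glaze uses 60 of 66 (slack = 6); kiln uses 60 of 60 (binding); clay uses 65 of 65 (binding).
By complementary slackness, y = 0 for the non-binding constraint.
From A_Bᵀ y = c: 2·y_kiln + 3·y_clay = 43; 5·y_kiln + 5·y_clay = 85.
This yields shadow prices y_kiln = 8, y_clay = 9.
Δz = y_clay·Δb = 9 × (1) = 9, so new z* = 1065 + 9 = 1074.

1074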